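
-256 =-256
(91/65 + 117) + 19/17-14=8969/85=105.52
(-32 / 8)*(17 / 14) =-34 / 7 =-4.86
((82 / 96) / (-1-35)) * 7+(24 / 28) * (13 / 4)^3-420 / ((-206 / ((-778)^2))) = 1537554657655 / 1245888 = 1234103.43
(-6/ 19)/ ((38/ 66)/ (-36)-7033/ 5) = 35640/ 158750681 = 0.00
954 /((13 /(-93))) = -88722 /13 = -6824.77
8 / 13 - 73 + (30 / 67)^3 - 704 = -776.29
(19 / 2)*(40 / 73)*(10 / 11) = 3800 / 803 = 4.73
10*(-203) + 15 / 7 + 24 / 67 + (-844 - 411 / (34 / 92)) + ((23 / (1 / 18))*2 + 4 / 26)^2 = 918756893213 / 1347437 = 681855.18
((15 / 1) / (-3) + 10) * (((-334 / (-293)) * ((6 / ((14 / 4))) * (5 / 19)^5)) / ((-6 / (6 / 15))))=-4175000 / 5078479049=-0.00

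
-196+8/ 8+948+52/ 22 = 8309/ 11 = 755.36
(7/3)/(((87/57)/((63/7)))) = 13.76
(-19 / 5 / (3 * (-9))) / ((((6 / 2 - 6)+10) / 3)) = 19 / 315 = 0.06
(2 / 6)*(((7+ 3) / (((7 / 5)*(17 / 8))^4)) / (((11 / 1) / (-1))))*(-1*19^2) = 9241600000 / 6617619393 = 1.40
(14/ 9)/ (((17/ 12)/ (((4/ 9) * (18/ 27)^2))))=896/ 4131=0.22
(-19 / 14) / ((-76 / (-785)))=-785 / 56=-14.02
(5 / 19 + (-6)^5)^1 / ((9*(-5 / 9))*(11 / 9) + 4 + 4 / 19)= 4091.23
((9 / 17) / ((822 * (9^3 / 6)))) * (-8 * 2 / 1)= -16 / 188649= -0.00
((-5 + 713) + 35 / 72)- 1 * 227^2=-3659077 / 72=-50820.51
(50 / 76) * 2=25 / 19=1.32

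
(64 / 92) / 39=16 / 897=0.02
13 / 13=1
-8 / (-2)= 4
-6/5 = -1.20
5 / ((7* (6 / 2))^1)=5 / 21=0.24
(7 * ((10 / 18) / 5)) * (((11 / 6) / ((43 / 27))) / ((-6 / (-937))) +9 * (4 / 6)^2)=142.93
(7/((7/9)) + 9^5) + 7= 59065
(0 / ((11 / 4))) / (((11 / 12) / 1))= 0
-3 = -3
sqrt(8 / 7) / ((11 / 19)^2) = 722* sqrt(14) / 847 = 3.19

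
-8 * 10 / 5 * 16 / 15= -256 / 15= -17.07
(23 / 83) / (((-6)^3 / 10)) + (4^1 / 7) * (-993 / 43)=-35639623 / 2698164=-13.21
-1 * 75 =-75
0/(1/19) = 0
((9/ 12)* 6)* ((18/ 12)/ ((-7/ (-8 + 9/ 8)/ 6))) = 4455/ 112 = 39.78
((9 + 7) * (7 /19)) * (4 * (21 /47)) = 9408 /893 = 10.54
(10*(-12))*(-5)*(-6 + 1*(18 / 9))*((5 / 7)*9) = -108000 / 7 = -15428.57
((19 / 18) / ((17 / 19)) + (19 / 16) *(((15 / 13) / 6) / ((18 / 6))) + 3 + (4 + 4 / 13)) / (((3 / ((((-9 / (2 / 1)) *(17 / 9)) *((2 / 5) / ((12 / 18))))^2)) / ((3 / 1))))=9265901 / 41600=222.74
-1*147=-147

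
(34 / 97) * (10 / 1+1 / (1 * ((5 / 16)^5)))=36714084 / 303125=121.12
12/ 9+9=10.33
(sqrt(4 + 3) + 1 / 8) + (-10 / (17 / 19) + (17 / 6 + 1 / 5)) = -16357 / 2040 + sqrt(7) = -5.37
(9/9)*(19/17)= 19/17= 1.12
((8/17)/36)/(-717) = -2/109701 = -0.00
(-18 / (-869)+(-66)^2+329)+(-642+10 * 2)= 3530765 / 869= 4063.02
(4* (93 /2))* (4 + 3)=1302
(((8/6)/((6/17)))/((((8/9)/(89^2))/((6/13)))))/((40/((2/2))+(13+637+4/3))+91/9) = 3635739/164138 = 22.15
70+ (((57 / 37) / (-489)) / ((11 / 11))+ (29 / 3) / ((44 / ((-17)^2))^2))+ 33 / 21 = 488.60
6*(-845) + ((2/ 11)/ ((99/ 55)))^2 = -49690970/ 9801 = -5069.99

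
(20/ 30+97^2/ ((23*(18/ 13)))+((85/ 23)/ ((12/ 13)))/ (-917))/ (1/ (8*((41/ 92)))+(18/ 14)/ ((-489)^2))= 244916286792263/ 231996293694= 1055.69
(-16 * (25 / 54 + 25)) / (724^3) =-1375 / 1280824056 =-0.00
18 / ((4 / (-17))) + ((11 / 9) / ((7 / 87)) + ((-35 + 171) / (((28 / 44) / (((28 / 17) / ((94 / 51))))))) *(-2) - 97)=-540.27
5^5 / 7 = 3125 / 7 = 446.43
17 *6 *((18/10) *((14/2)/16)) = 3213/40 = 80.32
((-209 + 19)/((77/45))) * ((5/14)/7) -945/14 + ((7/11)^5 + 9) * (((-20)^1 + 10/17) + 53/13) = -5195278991569/24416297906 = -212.78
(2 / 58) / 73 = 0.00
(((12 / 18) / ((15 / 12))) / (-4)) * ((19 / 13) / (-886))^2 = -361 / 994982430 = -0.00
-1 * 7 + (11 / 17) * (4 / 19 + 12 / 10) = -9831 / 1615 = -6.09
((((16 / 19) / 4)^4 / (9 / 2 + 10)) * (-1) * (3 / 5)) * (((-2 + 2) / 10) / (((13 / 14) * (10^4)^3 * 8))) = 0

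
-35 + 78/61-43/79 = -165126/4819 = -34.27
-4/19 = -0.21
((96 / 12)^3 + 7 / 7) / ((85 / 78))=40014 / 85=470.75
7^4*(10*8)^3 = 1229312000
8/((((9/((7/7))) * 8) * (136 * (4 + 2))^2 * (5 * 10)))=0.00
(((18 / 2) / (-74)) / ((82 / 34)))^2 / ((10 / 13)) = 304317 / 92051560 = 0.00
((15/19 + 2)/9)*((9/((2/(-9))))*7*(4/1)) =-6678/19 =-351.47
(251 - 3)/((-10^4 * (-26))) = 31/32500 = 0.00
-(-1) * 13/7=13/7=1.86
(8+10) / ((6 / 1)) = 3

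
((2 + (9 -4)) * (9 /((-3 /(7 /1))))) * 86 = -12642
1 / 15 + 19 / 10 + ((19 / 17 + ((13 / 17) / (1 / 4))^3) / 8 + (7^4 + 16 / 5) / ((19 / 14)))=3981510047 / 2240328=1777.20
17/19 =0.89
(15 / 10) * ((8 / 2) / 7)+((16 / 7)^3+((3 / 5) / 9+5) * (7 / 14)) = 15.33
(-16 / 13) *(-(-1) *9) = -11.08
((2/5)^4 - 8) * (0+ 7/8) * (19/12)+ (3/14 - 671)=-35796263/52500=-681.83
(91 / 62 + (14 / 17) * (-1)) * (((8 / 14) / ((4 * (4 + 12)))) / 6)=97 / 101184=0.00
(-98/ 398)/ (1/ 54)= -2646/ 199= -13.30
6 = 6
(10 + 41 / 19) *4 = 924 / 19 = 48.63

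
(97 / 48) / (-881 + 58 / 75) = -0.00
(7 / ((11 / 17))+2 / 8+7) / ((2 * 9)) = 265 / 264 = 1.00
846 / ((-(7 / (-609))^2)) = -6403374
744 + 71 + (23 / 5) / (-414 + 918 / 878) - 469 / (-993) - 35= 780.46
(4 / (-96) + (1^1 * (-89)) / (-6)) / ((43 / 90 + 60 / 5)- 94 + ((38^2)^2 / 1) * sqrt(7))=39069525 / 986079256795566524 + 249825357000 * sqrt(7) / 246519814198891631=0.00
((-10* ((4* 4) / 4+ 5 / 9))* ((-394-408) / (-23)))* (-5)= 1644100 / 207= 7942.51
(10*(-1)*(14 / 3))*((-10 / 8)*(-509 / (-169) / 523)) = 89075 / 265161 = 0.34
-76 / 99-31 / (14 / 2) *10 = -31222 / 693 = -45.05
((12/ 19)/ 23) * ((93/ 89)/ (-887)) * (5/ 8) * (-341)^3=55314290295/ 68996182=801.70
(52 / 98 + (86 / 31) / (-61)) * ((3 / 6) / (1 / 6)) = 134856 / 92659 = 1.46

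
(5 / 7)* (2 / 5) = 2 / 7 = 0.29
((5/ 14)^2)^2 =625/ 38416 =0.02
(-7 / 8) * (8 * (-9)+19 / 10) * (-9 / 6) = -14721 / 160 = -92.01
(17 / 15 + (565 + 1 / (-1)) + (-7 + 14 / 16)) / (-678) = -67081 / 81360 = -0.82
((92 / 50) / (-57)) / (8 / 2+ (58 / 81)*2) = -621 / 104500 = -0.01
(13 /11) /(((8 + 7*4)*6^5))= 13 /3079296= 0.00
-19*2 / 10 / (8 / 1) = -19 / 40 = -0.48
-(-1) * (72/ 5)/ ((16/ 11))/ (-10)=-99/ 100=-0.99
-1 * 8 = -8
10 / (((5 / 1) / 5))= 10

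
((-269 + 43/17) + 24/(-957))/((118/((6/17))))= -4335618/5439269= -0.80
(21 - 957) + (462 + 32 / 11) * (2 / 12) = -28331 / 33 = -858.52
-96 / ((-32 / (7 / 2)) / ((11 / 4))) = 231 / 8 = 28.88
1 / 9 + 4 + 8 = 109 / 9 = 12.11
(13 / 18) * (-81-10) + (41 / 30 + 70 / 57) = -53974 / 855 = -63.13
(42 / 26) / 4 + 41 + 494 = 27841 / 52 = 535.40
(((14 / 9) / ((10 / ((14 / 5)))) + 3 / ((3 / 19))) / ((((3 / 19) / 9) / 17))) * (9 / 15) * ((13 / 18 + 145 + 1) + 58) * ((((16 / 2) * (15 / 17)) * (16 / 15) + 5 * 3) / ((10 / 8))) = 46906101154 / 1125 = 41694312.14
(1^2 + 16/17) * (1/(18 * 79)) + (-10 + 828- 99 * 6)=1805003/8058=224.00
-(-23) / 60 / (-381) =-23 / 22860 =-0.00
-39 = -39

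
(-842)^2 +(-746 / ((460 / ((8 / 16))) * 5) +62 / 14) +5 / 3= 34243247767 / 48300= 708969.93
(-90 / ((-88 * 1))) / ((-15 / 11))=-3 / 4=-0.75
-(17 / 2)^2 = -289 / 4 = -72.25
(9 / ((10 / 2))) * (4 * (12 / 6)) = 72 / 5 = 14.40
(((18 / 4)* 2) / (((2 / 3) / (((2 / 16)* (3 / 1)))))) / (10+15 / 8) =81 / 190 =0.43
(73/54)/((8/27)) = 73/16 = 4.56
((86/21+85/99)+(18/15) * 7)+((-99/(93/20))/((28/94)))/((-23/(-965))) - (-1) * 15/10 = -14744084419/4941090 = -2983.97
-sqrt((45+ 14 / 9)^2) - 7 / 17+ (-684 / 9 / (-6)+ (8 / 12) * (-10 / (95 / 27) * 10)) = -154792 / 2907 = -53.25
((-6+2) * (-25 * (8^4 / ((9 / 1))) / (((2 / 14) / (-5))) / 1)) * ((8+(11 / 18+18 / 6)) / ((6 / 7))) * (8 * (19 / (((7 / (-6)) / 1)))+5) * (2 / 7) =187692032000 / 243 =772395193.42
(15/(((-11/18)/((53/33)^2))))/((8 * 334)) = -42135/1778216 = -0.02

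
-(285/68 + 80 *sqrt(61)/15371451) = -285/68 - 80 *sqrt(61)/15371451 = -4.19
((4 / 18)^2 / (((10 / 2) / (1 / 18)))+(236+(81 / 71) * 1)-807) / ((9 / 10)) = -294953116 / 465831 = -633.18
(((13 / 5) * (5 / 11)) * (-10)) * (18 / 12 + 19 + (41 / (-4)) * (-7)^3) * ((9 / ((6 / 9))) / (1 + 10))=-24824475 / 484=-51290.24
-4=-4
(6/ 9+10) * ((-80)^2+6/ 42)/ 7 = 1433632/ 147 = 9752.60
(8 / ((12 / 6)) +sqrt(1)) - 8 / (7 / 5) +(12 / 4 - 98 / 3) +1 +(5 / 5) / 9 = -1844 / 63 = -29.27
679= 679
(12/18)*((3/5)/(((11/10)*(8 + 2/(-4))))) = 8/165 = 0.05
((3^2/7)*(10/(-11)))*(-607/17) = 54630/1309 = 41.73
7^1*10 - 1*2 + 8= 76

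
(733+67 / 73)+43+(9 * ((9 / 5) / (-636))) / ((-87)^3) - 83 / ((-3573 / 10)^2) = 18718173323821095917 / 24092881883769780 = 776.92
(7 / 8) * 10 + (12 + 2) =91 / 4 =22.75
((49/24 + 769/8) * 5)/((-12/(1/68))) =-2945/4896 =-0.60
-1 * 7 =-7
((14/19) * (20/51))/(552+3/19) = 280/535041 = 0.00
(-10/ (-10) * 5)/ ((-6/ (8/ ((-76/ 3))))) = 5/ 19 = 0.26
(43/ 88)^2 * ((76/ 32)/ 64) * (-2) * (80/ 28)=-175655/ 3469312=-0.05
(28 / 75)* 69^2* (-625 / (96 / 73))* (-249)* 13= 21875565075 / 8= 2734445634.38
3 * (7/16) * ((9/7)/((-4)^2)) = 27/256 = 0.11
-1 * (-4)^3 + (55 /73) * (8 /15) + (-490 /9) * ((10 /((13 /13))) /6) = -51914 /1971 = -26.34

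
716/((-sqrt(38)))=-358 * sqrt(38)/19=-116.15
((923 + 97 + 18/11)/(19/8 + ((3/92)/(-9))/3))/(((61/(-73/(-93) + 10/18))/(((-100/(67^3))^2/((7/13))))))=9139640640000/4706969984355009343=0.00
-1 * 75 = -75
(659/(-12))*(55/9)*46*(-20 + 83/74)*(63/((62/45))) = 122281749975/9176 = 13326258.72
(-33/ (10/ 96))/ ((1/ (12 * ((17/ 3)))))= -107712/ 5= -21542.40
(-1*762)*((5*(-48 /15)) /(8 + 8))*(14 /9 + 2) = 8128 /3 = 2709.33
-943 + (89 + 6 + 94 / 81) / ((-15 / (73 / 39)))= -45252652 / 47385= -955.00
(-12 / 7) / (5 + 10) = -4 / 35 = -0.11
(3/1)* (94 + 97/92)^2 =229425075/8464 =27105.99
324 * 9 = 2916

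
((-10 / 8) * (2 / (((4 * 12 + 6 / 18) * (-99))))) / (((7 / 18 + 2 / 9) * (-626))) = -3 / 2196634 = -0.00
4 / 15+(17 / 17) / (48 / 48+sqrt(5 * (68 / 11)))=2 * sqrt(935) / 329+1151 / 4935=0.42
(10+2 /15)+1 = 167 /15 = 11.13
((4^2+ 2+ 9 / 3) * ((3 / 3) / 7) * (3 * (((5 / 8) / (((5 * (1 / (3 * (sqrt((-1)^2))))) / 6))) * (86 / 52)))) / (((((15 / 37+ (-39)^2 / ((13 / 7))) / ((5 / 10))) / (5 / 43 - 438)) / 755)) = -14201679105 / 2102048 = -6756.12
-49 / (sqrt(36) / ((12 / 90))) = -1.09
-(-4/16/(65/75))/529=15/27508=0.00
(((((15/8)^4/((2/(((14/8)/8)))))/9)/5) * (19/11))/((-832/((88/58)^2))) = -1645875/11464081408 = -0.00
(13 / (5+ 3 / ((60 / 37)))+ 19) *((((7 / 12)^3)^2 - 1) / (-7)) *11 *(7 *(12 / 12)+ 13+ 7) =851.73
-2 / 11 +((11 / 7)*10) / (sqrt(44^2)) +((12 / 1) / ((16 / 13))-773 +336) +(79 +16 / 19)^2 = 5947.69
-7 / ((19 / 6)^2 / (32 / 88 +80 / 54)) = -15344 / 11913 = -1.29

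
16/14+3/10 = 101/70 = 1.44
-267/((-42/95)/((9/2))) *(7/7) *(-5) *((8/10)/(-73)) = 76095/511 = 148.91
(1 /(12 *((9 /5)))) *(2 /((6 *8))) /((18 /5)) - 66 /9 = -342119 /46656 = -7.33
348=348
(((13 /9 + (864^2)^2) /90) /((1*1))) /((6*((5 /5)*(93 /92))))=115352049549611 /112995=1020859768.57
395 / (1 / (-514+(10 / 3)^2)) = -1787770 / 9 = -198641.11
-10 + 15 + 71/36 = 251/36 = 6.97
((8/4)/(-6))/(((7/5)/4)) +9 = 169/21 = 8.05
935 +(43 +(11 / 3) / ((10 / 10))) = 2945 / 3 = 981.67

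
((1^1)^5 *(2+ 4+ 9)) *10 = 150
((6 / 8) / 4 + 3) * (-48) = -153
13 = 13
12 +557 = 569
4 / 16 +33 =133 / 4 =33.25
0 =0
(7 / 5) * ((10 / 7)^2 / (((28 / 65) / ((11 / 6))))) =3575 / 294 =12.16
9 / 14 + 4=65 / 14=4.64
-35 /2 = -17.50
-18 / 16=-9 / 8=-1.12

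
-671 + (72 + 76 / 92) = -13758 / 23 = -598.17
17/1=17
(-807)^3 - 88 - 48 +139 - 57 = -525557997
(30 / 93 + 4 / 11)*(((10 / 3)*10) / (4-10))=-1300 / 341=-3.81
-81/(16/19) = -1539/16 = -96.19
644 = 644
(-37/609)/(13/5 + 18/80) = -1480/68817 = -0.02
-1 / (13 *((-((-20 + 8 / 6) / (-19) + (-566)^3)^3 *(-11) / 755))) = 139820715 / 157873224049682408436423493910528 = 0.00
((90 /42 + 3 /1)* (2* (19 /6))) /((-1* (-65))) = 228 /455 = 0.50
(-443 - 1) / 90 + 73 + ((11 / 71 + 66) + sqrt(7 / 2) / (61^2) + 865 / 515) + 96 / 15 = sqrt(14) / 7442 + 15609731 / 109695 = 142.30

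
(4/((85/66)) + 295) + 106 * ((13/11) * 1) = 395859/935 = 423.38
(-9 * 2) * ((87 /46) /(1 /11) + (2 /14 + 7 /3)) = -67467 /161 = -419.05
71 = 71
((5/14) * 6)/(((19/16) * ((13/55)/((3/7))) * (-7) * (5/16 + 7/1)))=-70400/1101373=-0.06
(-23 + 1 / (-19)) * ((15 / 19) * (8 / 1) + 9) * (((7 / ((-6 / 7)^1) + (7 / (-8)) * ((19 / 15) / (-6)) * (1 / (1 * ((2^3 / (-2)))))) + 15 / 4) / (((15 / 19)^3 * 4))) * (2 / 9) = 1729229767 / 9720000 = 177.90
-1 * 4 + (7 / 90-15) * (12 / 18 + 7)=-31969 / 270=-118.40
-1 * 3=-3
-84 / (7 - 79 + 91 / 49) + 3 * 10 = 15318 / 491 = 31.20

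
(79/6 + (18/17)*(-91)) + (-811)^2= 67079057/102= 657637.81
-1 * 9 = -9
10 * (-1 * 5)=-50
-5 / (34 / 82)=-205 / 17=-12.06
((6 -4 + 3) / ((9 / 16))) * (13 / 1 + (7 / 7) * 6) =1520 / 9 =168.89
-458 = -458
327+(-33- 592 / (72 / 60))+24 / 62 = -18502 / 93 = -198.95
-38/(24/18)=-57/2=-28.50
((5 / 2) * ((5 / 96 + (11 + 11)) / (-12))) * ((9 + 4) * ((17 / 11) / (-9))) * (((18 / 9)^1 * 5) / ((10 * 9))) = 2339285 / 2052864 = 1.14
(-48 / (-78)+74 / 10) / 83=0.10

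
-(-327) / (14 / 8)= 1308 / 7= 186.86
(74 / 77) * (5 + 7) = 888 / 77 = 11.53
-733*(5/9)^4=-458125/6561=-69.83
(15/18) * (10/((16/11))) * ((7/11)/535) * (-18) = -105/856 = -0.12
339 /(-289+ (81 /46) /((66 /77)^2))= -62376 /52735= -1.18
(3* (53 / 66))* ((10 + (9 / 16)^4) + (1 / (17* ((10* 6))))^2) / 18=2281195107413 / 1687545446400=1.35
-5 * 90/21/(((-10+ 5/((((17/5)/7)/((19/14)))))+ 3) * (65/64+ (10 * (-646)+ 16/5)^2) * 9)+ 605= 200852701404325765/331987936209993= 605.00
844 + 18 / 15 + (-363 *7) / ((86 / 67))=-487799 / 430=-1134.42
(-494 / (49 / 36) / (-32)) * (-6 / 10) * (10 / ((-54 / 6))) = 741 / 98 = 7.56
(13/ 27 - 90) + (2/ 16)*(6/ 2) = -19255/ 216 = -89.14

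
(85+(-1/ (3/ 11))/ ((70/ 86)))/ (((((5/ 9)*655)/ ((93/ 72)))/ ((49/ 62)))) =14791/ 65500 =0.23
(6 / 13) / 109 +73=103447 / 1417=73.00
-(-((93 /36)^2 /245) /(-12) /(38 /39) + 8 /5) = -8592589 /5362560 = -1.60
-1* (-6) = 6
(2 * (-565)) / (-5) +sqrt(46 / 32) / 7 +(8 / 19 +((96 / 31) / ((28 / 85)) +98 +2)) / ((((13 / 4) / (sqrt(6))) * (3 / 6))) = sqrt(23) / 28 +3622368 * sqrt(6) / 53599 +226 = 391.71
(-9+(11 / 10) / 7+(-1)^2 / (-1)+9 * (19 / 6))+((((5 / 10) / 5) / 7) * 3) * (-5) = 1291 / 70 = 18.44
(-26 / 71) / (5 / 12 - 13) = 312 / 10721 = 0.03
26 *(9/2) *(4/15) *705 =21996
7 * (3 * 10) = 210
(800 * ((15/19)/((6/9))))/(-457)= -18000/8683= -2.07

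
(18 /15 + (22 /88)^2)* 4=101 /20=5.05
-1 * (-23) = 23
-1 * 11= -11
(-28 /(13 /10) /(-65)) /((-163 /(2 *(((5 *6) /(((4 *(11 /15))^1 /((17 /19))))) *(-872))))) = 186782400 /5757323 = 32.44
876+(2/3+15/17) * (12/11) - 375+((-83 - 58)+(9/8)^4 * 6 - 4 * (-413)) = 774875601/382976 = 2023.30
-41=-41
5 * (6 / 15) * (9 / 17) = 18 / 17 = 1.06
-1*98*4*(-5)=1960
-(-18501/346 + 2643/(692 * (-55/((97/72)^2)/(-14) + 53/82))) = 136860129945/2626254007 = 52.11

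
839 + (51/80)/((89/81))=5977811/7120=839.58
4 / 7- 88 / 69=-340 / 483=-0.70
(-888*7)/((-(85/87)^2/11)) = 517537944/7225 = 71631.55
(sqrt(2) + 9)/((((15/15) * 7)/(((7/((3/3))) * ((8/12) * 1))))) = 2 * sqrt(2)/3 + 6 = 6.94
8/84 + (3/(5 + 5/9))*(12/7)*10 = 982/105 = 9.35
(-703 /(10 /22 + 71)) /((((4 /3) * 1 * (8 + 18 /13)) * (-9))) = 100529 /1150704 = 0.09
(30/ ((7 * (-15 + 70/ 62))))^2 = 8649/ 90601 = 0.10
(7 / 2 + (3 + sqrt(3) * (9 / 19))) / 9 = sqrt(3) / 19 + 13 / 18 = 0.81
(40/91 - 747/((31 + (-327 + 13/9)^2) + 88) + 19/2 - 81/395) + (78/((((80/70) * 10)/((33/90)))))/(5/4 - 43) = 9.67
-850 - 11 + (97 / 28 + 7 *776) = 4574.46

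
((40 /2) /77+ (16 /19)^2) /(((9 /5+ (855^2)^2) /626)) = 42148580 /37136621786932899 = 0.00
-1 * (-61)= 61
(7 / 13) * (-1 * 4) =-28 / 13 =-2.15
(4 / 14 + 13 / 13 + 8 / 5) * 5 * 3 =43.29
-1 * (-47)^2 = -2209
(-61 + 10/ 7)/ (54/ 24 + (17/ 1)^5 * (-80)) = 1668/ 3180479617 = 0.00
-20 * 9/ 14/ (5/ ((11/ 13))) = -198/ 91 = -2.18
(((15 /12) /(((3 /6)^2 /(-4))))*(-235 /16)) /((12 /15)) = 367.19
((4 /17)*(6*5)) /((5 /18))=25.41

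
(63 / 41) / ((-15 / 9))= -189 / 205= -0.92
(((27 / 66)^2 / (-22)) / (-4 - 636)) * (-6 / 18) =-27 / 6814720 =-0.00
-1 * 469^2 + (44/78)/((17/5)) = -219960.83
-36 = -36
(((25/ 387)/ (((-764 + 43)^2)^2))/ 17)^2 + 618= 1953396321896853555188375952168043/ 3160835472325005752731999922601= 618.00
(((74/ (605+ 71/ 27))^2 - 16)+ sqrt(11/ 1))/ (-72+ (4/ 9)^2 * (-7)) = 0.17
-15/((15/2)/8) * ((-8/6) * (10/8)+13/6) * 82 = -656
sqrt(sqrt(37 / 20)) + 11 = sqrt(2) * 37^(1 / 4) * 5^(3 / 4) / 10 + 11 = 12.17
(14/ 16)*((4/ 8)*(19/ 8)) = 133/ 128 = 1.04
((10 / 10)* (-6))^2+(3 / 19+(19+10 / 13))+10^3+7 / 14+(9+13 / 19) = 1066.11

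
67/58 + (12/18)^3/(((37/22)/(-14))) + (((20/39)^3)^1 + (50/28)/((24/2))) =-3662809439/3564360072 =-1.03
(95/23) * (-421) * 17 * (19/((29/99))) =-1278920115/667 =-1917421.46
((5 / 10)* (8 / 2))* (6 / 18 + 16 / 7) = 110 / 21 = 5.24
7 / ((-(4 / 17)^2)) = -2023 / 16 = -126.44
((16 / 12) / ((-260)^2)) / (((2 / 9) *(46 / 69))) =9 / 67600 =0.00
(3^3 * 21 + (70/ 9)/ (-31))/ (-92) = -158123/ 25668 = -6.16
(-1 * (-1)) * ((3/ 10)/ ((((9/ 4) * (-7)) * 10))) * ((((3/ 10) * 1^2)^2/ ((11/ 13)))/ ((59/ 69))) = -2691/ 11357500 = -0.00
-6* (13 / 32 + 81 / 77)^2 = -38728947 / 3035648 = -12.76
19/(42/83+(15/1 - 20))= -1577/373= -4.23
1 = 1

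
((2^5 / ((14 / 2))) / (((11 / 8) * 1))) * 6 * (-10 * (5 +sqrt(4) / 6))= -81920 / 77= -1063.90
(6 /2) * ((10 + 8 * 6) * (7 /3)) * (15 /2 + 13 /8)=14819 /4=3704.75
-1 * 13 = -13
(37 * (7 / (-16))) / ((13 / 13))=-16.19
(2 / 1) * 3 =6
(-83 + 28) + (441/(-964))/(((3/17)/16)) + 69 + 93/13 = -20.32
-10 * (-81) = 810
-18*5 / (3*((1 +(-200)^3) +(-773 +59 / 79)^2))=37446 / 9241203539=0.00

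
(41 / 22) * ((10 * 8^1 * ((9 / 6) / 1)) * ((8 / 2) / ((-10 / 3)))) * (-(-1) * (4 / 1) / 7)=-11808 / 77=-153.35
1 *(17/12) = 17/12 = 1.42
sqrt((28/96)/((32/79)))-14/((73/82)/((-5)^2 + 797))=-943656/73 + sqrt(1659)/48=-12925.95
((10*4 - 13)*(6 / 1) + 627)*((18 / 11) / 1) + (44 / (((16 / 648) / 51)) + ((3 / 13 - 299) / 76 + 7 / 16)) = 4006796731 / 43472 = 92169.60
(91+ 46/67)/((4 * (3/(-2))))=-6143/402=-15.28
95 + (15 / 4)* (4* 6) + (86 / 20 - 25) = 1643 / 10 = 164.30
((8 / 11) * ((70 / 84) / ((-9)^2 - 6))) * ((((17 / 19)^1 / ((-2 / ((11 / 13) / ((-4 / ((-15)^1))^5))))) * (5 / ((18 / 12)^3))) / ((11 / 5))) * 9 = -2390625 / 173888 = -13.75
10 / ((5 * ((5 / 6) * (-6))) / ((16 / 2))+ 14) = 0.92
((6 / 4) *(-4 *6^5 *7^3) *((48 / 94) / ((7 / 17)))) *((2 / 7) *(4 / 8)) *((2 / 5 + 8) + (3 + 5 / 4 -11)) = -1099308672 / 235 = -4677909.24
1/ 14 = 0.07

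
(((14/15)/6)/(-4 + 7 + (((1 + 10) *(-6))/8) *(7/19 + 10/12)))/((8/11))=-1463/47295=-0.03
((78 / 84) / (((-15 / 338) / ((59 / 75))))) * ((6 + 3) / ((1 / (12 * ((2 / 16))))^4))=-10499463 / 14000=-749.96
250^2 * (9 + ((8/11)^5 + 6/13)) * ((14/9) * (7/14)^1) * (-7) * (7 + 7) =-867586643875000/18842967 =-46042995.45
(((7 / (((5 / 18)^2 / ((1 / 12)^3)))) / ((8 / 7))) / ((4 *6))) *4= 0.01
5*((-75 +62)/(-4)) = 65/4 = 16.25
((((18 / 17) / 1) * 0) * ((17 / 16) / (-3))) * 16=0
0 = 0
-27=-27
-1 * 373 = -373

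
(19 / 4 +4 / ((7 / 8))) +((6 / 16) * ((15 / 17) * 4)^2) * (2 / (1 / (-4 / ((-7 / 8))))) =60147 / 1156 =52.03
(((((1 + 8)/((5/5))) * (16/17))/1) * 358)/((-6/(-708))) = 357831.53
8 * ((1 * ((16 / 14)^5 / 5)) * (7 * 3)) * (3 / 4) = 589824 / 12005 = 49.13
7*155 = 1085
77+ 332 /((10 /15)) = 575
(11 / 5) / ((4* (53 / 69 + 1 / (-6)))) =759 / 830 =0.91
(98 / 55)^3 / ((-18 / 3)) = -470596 / 499125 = -0.94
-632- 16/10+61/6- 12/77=-1440491/2310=-623.59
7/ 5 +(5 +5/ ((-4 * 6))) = 743/ 120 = 6.19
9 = 9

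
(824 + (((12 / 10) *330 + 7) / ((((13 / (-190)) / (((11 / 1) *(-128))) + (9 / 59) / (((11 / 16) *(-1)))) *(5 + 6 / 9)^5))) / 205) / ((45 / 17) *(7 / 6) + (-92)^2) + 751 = 2592505534619767255983 / 3451624008163350833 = 751.10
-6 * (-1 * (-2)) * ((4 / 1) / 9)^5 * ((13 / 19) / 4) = -13312 / 373977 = -0.04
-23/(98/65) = -1495/98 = -15.26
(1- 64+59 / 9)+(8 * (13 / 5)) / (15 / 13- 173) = -2843264 / 50265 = -56.57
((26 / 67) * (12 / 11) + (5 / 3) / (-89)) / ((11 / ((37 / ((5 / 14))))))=41242642 / 10822845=3.81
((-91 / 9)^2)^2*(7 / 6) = 480024727 / 39366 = 12193.89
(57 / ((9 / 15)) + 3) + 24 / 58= 2854 / 29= 98.41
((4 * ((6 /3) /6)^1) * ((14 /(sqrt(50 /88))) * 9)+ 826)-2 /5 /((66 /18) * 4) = 336 * sqrt(11) /5+ 90857 /110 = 1048.85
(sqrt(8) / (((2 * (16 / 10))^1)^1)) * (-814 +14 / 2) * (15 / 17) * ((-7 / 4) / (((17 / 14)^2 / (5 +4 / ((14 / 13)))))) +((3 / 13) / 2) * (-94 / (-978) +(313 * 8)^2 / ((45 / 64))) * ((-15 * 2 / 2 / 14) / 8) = -65408807617 / 474656 +180909225 * sqrt(2) / 39304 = -131293.18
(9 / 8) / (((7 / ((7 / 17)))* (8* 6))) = 3 / 2176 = 0.00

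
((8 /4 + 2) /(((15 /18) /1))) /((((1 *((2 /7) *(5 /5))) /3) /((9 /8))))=567 /10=56.70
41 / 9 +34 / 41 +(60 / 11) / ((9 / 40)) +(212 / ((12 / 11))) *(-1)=-668542 / 4059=-164.71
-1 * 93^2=-8649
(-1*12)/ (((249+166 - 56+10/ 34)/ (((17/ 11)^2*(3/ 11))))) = -0.02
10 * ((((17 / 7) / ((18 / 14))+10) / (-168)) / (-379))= 535 / 286524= 0.00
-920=-920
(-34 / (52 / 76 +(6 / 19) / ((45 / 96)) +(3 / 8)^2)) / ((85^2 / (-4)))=9728 / 774435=0.01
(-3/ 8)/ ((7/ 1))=-3/ 56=-0.05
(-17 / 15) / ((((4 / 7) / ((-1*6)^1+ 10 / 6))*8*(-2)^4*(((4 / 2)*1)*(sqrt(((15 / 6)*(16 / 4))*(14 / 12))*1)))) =221*sqrt(105) / 230400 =0.01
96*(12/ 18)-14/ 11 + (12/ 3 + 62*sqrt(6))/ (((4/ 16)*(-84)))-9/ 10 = 142381/ 2310-62*sqrt(6)/ 21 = 54.40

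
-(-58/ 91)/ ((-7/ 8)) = -464/ 637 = -0.73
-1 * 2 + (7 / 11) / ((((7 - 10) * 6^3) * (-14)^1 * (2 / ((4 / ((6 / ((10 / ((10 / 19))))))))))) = -85517 / 42768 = -2.00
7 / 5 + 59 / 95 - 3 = -93 / 95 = -0.98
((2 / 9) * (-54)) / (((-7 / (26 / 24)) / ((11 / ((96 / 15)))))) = 715 / 224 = 3.19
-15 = -15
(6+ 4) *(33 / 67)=330 / 67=4.93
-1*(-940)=940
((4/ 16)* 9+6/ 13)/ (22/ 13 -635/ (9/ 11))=-1269/ 362428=-0.00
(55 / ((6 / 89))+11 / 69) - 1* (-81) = 896.99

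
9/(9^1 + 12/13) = 39/43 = 0.91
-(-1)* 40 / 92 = 10 / 23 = 0.43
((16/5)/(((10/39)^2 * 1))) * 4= 24336/125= 194.69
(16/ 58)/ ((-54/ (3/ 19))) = -4/ 4959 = -0.00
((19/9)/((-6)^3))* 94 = -893/972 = -0.92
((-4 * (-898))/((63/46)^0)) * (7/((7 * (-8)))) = -449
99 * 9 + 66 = 957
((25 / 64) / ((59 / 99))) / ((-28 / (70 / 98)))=-12375 / 740096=-0.02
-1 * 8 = -8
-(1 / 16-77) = 1231 / 16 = 76.94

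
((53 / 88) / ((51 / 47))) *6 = 2491 / 748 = 3.33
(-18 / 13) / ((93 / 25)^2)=-1250 / 12493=-0.10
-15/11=-1.36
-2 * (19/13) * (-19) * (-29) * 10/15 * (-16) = 670016/39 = 17179.90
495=495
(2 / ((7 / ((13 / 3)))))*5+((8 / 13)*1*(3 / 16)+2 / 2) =3989 / 546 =7.31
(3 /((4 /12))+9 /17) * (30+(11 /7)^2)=257742 /833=309.41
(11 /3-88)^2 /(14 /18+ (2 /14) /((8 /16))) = 448063 /67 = 6687.51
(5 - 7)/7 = -2/7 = -0.29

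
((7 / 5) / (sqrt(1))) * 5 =7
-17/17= -1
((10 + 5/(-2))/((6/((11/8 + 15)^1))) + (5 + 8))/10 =1071/320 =3.35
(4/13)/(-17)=-4/221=-0.02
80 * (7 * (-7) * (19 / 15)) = -14896 / 3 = -4965.33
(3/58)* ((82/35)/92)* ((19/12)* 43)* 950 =3182215/37352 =85.20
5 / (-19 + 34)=1 / 3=0.33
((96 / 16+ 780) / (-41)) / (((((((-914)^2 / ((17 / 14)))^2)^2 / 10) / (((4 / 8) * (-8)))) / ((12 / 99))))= 54706255 / 131849436025846330776914716864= 0.00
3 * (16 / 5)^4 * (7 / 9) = 458752 / 1875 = 244.67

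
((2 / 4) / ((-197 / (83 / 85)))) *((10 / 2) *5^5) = -259375 / 6698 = -38.72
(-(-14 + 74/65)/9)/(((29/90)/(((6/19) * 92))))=48576/377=128.85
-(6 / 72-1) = 11 / 12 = 0.92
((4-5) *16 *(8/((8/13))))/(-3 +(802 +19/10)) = -0.26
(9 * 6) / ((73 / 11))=594 / 73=8.14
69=69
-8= -8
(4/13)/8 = 1/26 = 0.04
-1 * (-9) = 9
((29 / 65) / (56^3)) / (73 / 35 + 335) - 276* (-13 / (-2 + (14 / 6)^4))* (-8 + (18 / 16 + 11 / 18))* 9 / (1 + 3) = -15760928612612317 / 8615329235968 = -1829.41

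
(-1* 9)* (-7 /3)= 21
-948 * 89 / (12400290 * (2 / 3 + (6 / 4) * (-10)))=14062 / 29622915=0.00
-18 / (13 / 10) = -180 / 13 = -13.85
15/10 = 1.50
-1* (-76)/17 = 76/17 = 4.47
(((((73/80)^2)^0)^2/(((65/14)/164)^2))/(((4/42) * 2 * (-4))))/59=-6918996/249275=-27.76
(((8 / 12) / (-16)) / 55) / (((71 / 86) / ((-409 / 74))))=17587 / 3467640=0.01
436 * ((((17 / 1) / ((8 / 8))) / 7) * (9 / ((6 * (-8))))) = -5559 / 28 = -198.54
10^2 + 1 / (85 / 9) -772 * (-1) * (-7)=-450831 / 85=-5303.89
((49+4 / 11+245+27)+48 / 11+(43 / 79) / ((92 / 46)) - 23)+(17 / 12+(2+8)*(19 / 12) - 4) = 1099283 / 3476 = 316.25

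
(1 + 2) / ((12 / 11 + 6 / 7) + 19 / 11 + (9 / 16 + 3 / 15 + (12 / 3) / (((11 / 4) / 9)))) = 18480 / 107977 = 0.17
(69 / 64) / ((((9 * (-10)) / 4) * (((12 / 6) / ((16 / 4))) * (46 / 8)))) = -1 / 60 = -0.02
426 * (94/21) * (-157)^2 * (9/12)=246761139/7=35251591.29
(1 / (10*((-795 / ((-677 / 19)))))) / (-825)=-677 / 124616250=-0.00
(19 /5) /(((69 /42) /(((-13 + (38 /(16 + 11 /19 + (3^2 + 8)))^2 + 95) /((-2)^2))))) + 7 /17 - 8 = 16142099833 /397885510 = 40.57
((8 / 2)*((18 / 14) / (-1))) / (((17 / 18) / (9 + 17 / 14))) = -46332 / 833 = -55.62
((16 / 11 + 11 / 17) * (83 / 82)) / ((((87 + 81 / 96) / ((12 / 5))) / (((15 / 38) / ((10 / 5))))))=0.01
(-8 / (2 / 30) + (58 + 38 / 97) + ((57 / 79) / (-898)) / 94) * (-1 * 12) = 119553745131 / 161712289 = 739.30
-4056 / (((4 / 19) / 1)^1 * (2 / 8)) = -77064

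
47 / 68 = 0.69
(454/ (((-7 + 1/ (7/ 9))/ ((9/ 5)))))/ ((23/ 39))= -557739/ 2300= -242.50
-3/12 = -1/4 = -0.25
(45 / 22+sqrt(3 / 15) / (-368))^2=342792121 / 81931520-9 * sqrt(5) / 4048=4.18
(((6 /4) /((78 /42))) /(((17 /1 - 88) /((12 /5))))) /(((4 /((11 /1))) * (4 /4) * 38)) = -693 /350740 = -0.00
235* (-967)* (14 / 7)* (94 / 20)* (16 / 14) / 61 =-17088824 / 427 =-40020.67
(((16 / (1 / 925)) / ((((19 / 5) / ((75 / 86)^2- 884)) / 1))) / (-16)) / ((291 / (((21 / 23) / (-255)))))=-42297542525 / 15988961244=-2.65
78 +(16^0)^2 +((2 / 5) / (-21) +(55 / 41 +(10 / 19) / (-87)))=63504946 / 790685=80.32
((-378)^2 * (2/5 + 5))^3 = 57417210784719076032/125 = 459337686277752608.26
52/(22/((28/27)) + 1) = 728/311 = 2.34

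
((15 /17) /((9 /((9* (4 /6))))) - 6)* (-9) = 828 /17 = 48.71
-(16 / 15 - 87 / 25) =181 / 75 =2.41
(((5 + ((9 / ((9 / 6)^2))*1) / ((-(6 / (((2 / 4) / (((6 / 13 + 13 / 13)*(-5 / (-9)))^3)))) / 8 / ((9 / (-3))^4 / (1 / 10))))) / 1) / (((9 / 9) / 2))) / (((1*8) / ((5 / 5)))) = -691039441 / 685900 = -1007.49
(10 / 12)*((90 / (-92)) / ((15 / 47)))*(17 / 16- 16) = 56165 / 1472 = 38.16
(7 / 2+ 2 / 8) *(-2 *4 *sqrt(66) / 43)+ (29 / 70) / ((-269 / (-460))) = -4.96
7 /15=0.47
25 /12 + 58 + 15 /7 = 5227 /84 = 62.23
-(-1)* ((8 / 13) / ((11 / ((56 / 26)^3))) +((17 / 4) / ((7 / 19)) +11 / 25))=2756626693 / 219919700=12.53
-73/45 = -1.62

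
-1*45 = -45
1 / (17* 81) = 1 / 1377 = 0.00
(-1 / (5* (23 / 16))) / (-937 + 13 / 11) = 88 / 591905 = 0.00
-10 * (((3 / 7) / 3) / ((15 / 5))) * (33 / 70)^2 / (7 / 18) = -3267 / 12005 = -0.27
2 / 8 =1 / 4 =0.25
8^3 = 512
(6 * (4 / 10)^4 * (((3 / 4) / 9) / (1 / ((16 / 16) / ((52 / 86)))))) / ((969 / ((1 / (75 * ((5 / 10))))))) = 344 / 590484375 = 0.00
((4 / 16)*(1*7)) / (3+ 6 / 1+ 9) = 7 / 72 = 0.10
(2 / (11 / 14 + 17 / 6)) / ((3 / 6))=21 / 19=1.11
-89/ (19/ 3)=-267/ 19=-14.05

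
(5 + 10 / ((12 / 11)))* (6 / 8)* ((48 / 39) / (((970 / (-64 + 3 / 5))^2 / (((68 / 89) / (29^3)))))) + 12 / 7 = 1.71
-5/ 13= -0.38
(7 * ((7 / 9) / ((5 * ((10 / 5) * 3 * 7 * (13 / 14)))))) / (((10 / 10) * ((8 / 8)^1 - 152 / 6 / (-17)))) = 833 / 74295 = 0.01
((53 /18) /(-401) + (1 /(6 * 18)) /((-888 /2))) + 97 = 1865047351 /19228752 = 96.99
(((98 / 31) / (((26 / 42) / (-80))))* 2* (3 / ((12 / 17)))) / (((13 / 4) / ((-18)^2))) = -1813674240 / 5239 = -346187.10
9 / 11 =0.82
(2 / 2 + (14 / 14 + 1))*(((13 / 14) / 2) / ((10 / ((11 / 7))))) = 429 / 1960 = 0.22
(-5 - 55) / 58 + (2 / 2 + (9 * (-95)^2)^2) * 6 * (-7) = -8035755762498 / 29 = -277095026293.03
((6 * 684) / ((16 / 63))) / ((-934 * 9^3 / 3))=-133 / 1868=-0.07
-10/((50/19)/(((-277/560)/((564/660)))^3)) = 537490711637/729319198720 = 0.74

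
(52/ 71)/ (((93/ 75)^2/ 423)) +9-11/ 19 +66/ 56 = 7662125717/ 36298892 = 211.08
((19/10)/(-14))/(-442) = 19/61880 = 0.00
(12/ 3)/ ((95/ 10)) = 8/ 19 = 0.42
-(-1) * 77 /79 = 77 /79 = 0.97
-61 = -61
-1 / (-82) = 1 / 82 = 0.01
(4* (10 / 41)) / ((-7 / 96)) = -3840 / 287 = -13.38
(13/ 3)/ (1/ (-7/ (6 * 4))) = -91/ 72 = -1.26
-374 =-374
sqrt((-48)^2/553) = 48*sqrt(553)/553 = 2.04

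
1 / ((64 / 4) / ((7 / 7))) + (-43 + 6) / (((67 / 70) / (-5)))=207267 / 1072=193.35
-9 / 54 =-1 / 6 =-0.17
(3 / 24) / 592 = 1 / 4736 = 0.00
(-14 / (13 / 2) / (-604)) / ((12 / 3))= 7 / 7852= 0.00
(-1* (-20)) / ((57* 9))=20 / 513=0.04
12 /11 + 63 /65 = 1473 /715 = 2.06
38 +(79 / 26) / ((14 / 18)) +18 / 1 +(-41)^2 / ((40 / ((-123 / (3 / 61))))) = -382362411 / 3640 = -105044.62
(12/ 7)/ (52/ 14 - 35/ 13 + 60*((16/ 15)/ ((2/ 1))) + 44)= 156/ 7009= 0.02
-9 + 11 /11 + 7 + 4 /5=-1 /5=-0.20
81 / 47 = 1.72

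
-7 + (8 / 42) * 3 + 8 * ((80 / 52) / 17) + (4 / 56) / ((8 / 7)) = -139653 / 24752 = -5.64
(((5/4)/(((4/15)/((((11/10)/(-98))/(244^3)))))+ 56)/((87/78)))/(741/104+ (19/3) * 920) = 99494292252381/11560741908482816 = 0.01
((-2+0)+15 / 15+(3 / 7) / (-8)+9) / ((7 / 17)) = 19.30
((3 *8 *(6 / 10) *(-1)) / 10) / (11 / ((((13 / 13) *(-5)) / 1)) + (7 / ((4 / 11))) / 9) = 1296 / 55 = 23.56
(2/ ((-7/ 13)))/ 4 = -13/ 14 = -0.93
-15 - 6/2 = -18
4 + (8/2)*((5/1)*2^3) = 164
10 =10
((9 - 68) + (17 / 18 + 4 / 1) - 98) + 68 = -1513 / 18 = -84.06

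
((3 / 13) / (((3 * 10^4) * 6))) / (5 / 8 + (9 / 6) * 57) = 1 / 67177500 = 0.00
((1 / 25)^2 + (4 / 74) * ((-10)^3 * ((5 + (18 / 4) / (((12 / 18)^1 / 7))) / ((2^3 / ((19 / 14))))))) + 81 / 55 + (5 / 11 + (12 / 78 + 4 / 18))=-397350858293 / 833332500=-476.82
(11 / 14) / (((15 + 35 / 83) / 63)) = 8217 / 2560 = 3.21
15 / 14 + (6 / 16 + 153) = 8649 / 56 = 154.45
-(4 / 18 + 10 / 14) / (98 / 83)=-4897 / 6174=-0.79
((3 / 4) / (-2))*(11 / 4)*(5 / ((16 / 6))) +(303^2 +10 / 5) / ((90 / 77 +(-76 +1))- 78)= -1815565477 / 2992896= -606.62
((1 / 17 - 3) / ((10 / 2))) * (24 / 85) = -48 / 289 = -0.17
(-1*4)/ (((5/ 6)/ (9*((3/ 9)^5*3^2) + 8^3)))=-12296/ 5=-2459.20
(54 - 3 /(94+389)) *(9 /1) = 78237 /161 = 485.94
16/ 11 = 1.45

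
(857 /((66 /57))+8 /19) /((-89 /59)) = -18263627 /37202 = -490.93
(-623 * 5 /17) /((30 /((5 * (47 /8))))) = -146405 /816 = -179.42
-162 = -162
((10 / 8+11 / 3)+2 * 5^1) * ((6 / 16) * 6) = 537 / 16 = 33.56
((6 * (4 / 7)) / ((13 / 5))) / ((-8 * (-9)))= 5 / 273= 0.02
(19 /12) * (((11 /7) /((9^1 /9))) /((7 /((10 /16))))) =1045 /4704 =0.22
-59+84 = 25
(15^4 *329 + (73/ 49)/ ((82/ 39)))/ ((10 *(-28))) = -66922304097/ 1125040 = -59484.38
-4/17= -0.24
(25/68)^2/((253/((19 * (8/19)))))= 625/146234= 0.00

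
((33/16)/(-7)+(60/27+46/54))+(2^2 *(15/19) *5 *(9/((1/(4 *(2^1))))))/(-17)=-62603585/976752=-64.09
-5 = -5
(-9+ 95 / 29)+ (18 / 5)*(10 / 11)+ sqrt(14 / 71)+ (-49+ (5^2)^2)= sqrt(994) / 71+ 182962 / 319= 573.99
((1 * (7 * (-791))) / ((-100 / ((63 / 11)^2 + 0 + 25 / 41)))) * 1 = 458889949 / 248050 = 1849.99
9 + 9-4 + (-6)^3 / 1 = -202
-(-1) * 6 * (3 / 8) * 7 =63 / 4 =15.75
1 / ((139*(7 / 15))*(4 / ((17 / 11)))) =255 / 42812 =0.01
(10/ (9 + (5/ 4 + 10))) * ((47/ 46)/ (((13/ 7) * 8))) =1645/ 48438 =0.03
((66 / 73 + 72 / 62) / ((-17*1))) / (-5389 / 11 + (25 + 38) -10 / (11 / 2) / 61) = 522709 / 1836836366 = 0.00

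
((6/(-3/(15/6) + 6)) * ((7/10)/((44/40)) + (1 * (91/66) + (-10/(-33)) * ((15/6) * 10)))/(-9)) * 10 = -5275/396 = -13.32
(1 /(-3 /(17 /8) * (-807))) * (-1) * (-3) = 17 /6456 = 0.00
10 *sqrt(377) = 194.16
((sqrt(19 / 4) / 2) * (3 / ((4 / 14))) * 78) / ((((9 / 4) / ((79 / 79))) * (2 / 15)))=2974.95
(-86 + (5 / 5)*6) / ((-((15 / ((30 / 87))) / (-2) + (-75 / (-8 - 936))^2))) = -71290880 / 19376583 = -3.68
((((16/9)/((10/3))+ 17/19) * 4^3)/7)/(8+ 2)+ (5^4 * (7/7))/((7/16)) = 14263024/9975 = 1429.88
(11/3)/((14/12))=22/7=3.14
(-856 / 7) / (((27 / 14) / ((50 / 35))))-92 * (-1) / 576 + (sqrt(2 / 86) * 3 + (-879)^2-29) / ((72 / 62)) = 31 * sqrt(43) / 516 + 2011608211 / 3024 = 665214.75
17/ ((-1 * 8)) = -17/ 8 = -2.12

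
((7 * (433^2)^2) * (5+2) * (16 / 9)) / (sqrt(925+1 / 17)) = 13779633047432 * sqrt(267342) / 70767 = 100679364063.13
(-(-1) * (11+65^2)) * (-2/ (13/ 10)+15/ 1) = 741300/ 13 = 57023.08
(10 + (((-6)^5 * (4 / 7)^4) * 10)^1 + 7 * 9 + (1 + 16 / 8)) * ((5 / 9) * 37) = -3648955540 / 21609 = -168862.77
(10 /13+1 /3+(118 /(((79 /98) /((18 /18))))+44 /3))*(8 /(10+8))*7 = 518084 /1027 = 504.46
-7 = -7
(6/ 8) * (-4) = -3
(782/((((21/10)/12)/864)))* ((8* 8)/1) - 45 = 1729658565/7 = 247094080.71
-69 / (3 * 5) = -23 / 5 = -4.60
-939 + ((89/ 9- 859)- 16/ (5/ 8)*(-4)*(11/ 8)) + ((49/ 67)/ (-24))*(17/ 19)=-754942231/ 458280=-1647.34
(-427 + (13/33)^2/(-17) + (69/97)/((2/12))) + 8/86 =-32635921150/77217723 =-422.65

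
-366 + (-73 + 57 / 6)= -859 / 2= -429.50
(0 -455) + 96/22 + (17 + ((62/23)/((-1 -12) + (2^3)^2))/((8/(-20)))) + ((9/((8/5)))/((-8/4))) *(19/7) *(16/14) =-559529735/1264494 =-442.49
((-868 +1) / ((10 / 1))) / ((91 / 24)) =-10404 / 455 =-22.87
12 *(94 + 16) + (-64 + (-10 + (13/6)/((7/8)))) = 26218/21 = 1248.48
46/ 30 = 23/ 15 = 1.53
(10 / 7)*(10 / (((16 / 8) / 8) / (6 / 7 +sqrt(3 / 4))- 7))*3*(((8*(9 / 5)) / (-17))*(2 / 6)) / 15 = 192*sqrt(3) / 7021 +3456 / 49147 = 0.12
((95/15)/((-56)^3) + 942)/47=496290797/24761856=20.04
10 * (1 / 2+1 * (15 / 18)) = 13.33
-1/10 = -0.10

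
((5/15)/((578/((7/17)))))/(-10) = -7/294780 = -0.00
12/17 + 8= 148/17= 8.71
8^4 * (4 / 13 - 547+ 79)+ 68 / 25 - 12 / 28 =-4358138787 / 2275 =-1915665.40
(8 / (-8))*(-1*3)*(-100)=-300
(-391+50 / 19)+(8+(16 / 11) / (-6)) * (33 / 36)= -65195 / 171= -381.26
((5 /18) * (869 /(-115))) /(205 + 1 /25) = -1975 /192924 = -0.01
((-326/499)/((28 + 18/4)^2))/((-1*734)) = 652/773736925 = 0.00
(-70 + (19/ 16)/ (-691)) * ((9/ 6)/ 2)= -2321817/ 44224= -52.50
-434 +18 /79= -34268 /79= -433.77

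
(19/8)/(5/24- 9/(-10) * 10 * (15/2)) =57/1625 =0.04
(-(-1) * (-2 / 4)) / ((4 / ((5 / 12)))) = -5 / 96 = -0.05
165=165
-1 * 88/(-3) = 29.33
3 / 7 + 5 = 38 / 7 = 5.43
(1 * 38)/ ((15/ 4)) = 152/ 15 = 10.13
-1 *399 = -399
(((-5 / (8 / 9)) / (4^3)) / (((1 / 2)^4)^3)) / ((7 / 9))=-3240 / 7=-462.86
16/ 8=2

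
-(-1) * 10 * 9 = 90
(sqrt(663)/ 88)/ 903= sqrt(663)/ 79464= 0.00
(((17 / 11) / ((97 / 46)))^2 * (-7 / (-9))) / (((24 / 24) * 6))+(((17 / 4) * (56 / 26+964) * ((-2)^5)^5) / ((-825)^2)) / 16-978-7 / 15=-680851911151979 / 49951204875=-13630.34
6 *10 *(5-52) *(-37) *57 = 5947380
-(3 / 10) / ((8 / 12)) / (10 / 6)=-27 / 100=-0.27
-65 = -65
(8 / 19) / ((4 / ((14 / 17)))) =28 / 323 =0.09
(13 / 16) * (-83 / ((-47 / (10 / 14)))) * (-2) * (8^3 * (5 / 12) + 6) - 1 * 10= -5515 / 12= -459.58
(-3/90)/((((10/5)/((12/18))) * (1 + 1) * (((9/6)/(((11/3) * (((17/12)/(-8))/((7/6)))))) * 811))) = 187/73573920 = 0.00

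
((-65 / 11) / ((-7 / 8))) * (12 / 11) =6240 / 847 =7.37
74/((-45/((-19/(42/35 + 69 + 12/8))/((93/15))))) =14060/200043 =0.07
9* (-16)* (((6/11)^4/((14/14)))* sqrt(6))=-186624* sqrt(6)/14641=-31.22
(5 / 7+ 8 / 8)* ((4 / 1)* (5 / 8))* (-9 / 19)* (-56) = 2160 / 19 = 113.68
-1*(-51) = 51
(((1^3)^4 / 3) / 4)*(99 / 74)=33 / 296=0.11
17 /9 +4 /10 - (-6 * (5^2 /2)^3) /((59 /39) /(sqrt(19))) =103 /45 +1828125 * sqrt(19) /236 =33767.59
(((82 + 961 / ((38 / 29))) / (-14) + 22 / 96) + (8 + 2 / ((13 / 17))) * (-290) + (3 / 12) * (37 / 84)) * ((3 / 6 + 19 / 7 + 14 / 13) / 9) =-33881495857 / 22656816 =-1495.42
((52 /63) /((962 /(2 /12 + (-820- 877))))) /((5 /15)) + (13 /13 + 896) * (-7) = -14646530 /2331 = -6283.37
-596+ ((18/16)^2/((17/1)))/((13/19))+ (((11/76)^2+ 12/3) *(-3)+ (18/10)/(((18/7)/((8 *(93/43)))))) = -654107788439/1097786560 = -595.84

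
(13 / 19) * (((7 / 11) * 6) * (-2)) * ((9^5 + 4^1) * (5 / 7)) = -46061340 / 209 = -220389.19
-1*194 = -194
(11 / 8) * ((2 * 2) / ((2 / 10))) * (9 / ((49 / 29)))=14355 / 98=146.48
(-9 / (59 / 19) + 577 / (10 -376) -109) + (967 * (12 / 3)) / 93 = -48119761 / 669414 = -71.88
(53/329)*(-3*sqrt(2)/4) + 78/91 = 6/7 - 159*sqrt(2)/1316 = 0.69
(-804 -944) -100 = -1848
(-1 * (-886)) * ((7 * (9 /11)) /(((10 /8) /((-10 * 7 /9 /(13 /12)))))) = -4167744 /143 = -29145.06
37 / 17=2.18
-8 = -8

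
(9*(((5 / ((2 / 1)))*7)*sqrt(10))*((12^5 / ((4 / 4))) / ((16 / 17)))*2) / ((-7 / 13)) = -154664640*sqrt(10) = -489092535.89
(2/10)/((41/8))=8/205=0.04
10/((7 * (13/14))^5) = 320/371293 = 0.00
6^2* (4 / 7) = 144 / 7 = 20.57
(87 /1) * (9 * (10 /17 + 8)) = 114318 /17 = 6724.59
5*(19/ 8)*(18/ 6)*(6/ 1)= 855/ 4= 213.75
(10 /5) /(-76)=-1 /38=-0.03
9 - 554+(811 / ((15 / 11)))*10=16207 / 3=5402.33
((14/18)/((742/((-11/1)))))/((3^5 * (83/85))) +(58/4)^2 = 8090933663/38482452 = 210.25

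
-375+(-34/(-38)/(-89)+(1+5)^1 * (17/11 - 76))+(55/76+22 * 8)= -47991595/74404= -645.01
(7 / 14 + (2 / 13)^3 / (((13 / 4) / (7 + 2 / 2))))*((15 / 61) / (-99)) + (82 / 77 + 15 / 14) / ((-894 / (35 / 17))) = -0.01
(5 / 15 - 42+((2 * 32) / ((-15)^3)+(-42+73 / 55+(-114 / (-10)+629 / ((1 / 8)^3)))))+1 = 11953434796 / 37125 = 321978.04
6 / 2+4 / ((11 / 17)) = 101 / 11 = 9.18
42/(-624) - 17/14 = -933/728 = -1.28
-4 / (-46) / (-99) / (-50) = 1 / 56925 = 0.00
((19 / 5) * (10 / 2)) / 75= 19 / 75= 0.25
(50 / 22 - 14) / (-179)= 0.07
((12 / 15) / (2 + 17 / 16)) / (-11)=-0.02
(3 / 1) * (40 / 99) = 40 / 33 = 1.21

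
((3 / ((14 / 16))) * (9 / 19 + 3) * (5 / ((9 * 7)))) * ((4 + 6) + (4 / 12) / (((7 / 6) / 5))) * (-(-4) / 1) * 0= 0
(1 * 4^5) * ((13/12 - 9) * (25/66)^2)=-3800000/3267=-1163.15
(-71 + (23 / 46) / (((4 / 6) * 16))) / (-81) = 4541 / 5184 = 0.88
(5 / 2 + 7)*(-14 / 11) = -133 / 11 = -12.09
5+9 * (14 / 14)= 14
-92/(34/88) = -4048/17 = -238.12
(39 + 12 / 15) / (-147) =-199 / 735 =-0.27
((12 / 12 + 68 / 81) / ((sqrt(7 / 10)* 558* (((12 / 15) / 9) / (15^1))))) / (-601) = -3725* sqrt(70) / 28170072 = -0.00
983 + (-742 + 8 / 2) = 245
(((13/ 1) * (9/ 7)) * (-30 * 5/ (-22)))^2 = 77000625/ 5929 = 12987.12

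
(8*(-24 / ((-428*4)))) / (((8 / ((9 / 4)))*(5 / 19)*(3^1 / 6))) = 513 / 2140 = 0.24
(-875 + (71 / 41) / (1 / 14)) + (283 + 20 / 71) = -567.47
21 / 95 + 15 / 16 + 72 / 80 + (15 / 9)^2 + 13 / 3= 125441 / 13680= 9.17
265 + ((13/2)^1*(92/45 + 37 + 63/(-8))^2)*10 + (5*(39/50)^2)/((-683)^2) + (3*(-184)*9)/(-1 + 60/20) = 18418437120859141/302284872000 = 60930.73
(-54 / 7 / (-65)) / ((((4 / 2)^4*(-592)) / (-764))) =5157 / 538720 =0.01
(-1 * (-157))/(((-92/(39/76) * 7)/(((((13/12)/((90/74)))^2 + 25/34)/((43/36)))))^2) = 31096762849964773/190443047052188160000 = 0.00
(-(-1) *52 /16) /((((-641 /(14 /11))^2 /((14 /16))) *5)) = 4459 /1988664040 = 0.00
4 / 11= 0.36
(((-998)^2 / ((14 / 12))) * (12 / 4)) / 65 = 17928072 / 455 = 39402.36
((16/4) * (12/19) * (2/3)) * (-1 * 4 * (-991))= 126848/19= 6676.21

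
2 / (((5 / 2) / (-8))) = -32 / 5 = -6.40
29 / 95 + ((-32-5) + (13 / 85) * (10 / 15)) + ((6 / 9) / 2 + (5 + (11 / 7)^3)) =-15166447 / 553945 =-27.38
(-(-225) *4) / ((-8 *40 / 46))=-1035 / 8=-129.38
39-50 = -11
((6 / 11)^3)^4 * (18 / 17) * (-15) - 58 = -3095078110677626 / 53353282404257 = -58.01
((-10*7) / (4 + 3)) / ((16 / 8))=-5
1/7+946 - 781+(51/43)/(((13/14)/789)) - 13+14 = 4593539/3913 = 1173.92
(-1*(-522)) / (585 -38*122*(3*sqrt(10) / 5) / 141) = 113739624*sqrt(10) / 3736890133 + 3372811650 / 3736890133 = 1.00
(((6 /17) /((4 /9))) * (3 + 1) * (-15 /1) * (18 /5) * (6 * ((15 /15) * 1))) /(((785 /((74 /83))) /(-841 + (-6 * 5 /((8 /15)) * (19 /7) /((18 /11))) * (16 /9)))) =1176.92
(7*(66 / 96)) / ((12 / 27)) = 693 / 64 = 10.83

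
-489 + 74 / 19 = -9217 / 19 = -485.11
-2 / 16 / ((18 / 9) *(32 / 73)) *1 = -0.14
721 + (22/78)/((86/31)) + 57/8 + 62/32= 19591765/26832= 730.16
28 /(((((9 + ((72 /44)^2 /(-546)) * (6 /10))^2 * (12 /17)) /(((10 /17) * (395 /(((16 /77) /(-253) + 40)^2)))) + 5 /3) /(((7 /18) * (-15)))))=-1113215402532102563443750 /2692944976451516989812227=-0.41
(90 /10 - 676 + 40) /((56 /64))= -716.57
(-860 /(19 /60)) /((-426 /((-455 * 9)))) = -26106.00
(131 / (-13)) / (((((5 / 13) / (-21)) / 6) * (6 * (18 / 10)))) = 917 / 3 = 305.67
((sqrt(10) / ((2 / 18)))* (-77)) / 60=-231* sqrt(10) / 20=-36.52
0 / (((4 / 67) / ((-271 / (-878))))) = 0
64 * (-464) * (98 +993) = -32398336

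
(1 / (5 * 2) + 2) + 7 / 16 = 203 / 80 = 2.54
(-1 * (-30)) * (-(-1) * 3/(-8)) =-45/4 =-11.25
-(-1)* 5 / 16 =5 / 16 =0.31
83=83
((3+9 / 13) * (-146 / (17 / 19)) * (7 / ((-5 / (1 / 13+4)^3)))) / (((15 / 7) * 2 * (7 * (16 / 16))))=23127148688 / 12138425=1905.28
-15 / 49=-0.31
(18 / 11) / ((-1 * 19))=-18 / 209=-0.09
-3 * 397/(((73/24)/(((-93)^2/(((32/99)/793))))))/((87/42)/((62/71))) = -526461999726663/150307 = -3502578055.09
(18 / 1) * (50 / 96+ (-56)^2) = 451659 / 8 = 56457.38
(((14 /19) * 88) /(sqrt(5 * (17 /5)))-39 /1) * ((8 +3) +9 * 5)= -2184 +68992 * sqrt(17) /323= -1303.31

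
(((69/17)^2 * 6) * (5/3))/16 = 23805/2312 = 10.30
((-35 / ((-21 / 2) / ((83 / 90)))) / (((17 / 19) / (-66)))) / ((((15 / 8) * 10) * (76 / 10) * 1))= -3652 / 2295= -1.59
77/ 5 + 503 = 518.40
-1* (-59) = 59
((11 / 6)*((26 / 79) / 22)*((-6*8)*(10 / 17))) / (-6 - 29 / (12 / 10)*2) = 3120 / 218909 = 0.01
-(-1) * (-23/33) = -23/33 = -0.70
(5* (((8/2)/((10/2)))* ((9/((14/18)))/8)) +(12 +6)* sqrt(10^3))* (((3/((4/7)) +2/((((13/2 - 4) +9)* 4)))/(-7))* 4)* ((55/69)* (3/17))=-4821300* sqrt(10)/62951 - 2169585/881314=-244.65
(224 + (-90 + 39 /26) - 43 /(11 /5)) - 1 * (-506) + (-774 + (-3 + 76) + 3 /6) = -864 /11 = -78.55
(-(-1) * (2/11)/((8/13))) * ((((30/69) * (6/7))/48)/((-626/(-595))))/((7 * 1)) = 5525/17738336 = 0.00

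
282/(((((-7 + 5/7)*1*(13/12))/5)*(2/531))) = -7861455/143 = -54975.21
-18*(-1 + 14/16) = 9/4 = 2.25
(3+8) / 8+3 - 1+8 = 91 / 8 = 11.38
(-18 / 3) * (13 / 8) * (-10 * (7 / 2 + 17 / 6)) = 1235 / 2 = 617.50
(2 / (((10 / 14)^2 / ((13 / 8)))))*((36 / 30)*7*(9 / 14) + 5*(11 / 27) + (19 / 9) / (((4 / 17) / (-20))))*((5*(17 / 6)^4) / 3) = -1235424006817 / 10497600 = -117686.33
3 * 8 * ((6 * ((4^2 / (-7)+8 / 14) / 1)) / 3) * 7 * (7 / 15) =-1344 / 5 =-268.80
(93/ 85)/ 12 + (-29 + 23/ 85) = -9737/ 340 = -28.64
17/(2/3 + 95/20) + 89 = 92.14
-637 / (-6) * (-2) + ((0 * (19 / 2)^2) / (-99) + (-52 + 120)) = -433 / 3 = -144.33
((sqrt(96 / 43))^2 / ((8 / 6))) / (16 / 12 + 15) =216 / 2107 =0.10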